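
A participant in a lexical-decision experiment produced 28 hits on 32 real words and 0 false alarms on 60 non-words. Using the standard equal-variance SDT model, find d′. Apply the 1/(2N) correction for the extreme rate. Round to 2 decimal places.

The false-alarm rate is 0/60 = 0, so apply the 1/(2N) correction: FA → 1/(2·60) = 0.00833.
z(H) = z(0.87500) = 1.150
z(FA) = z(0.00833) = -2.394
d' = 1.150 − (-2.394) = 3.544

d′ = 3.54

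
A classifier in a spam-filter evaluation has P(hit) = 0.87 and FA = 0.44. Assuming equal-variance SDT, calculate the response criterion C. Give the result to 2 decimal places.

C = -0.49

Φ⁻¹(0.87) = 1.126, Φ⁻¹(0.44) = -0.151
c = −½·[z(H) + z(FA)] = −0.5 × (1.126 + (-0.151)) = -0.4875
c < 0: the classifier has a liberal response bias.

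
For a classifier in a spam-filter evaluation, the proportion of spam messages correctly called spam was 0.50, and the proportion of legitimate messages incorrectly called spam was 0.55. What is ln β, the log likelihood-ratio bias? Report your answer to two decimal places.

z(H) = 0.000
z(FA) = 0.126
ln β = −½·[z(H)² − z(FA)²] = −0.5 × (0.000 − 0.016) = 0.008

ln β = 0.01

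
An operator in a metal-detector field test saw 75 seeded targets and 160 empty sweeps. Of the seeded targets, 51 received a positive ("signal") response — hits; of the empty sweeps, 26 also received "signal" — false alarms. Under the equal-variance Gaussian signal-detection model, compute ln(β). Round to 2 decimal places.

H = 51/75 = 0.6800
FA = 26/160 = 0.1625
Φ⁻¹(0.6800) = 0.468, Φ⁻¹(0.1625) = -0.984
ln β = −½·[z(H)² − z(FA)²] = −0.5 × (0.219 − 0.968) = 0.3745

ln β = 0.37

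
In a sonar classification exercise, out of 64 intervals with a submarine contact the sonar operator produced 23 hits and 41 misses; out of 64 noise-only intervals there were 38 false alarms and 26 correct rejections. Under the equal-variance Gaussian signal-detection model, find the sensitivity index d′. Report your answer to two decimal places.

H = 23/64 = 0.3594
FA = 38/64 = 0.5938
z(H) = z(0.3594) = -0.360
z(FA) = z(0.5938) = 0.237
d' = z(H) − z(FA) = -0.360 − 0.237 = -0.597

d′ = -0.60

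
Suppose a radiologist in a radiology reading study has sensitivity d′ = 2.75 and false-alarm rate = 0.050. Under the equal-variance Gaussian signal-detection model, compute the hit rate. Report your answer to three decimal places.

hit rate = 0.865

z(false-alarm rate) = z(0.050) = -1.6449
z(H) = z(FA) + d' = -1.6449 + 2.75 = 1.1051
hit rate = Φ(1.1051) = 0.8654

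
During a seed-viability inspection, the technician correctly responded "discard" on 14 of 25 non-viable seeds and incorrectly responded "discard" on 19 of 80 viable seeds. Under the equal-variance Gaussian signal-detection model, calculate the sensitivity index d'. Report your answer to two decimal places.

H = 14/25 = 0.5600
FA = 19/80 = 0.2375
z(H) = z(0.5600) = 0.1510
z(FA) = z(0.2375) = -0.7144
d' = z(H) − z(FA) = 0.1510 − (-0.7144) = 0.8654

d' = 0.87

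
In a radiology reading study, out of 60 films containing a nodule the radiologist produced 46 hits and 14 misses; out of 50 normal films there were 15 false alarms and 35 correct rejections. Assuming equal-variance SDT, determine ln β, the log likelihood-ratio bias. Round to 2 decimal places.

H = 46/60 = 0.7667
FA = 15/50 = 0.3000
z(0.7667) = 0.728, z(0.3000) = -0.524
ln β = −½·[z(H)² − z(FA)²] = −0.5 × (0.530 − 0.275) = -0.1275

ln β = -0.13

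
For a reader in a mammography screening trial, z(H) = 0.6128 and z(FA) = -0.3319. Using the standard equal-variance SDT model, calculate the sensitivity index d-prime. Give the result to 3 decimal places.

d' = z(H) − z(FA) = 0.6128 − (-0.3319) = 0.9447

d-prime = 0.945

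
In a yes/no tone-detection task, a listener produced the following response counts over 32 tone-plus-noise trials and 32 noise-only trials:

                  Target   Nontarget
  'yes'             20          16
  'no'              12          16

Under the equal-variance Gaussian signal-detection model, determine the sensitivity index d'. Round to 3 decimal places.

d' = 0.319

H = 20/32 = 0.6250
FA = 16/32 = 0.5000
z(H) = z(0.6250) = 0.3186
z(FA) = z(0.5000) = 0.0000
d' = z(H) − z(FA) = 0.3186 − 0.0000 = 0.3186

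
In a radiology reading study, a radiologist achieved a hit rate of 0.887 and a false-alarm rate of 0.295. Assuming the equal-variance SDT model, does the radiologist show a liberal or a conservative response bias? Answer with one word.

z(H) = 1.211, z(FA) = -0.539
c = −½·(z(H) + z(FA)) = -0.336
c < 0 → liberal criterion (biased toward responding “yes”).

liberal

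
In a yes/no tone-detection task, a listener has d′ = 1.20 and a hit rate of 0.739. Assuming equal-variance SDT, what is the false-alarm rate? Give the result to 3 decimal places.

false-alarm rate = 0.288

z(hit rate) = z(0.739) = 0.6403
z(FA) = z(H) − d' = 0.6403 − 1.20 = -0.5597
false-alarm rate = Φ(-0.5597) = 0.2878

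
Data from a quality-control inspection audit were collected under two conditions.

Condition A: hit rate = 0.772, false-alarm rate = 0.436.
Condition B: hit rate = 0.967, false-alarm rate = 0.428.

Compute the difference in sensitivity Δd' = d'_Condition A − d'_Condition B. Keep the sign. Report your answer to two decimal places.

Condition A: z(0.772) = 0.745, z(0.436) = -0.161, d' = 0.906
Condition B: z(0.967) = 1.838, z(0.428) = -0.181, d' = 2.019
Δd' = d'_Condition A − d'_Condition B = 0.906 − 2.019 = -1.113
Condition B has the higher sensitivity.

Δd' = -1.11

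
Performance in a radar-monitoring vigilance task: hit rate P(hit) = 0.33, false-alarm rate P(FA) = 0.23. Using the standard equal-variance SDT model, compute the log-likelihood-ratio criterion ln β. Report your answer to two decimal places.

ln β = 0.18

Φ⁻¹(0.33) = -0.440, Φ⁻¹(0.23) = -0.739
ln β = −½·[z(H)² − z(FA)²] = −0.5 × (0.194 − 0.546) = 0.176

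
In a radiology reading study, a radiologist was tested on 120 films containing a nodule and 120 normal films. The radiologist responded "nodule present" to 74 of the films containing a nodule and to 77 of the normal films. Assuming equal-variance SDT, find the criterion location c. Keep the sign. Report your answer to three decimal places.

c = -0.330

H = 74/120 = 0.6167
FA = 77/120 = 0.6417
z(0.6167) = 0.2968, z(0.6417) = 0.3630
c = −½·[z(H) + z(FA)] = −0.5 × (0.2968 + 0.3630) = -0.3299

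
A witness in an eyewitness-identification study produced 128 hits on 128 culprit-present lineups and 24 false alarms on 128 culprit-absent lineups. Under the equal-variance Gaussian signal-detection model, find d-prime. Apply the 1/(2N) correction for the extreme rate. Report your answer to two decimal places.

The hit rate is 128/128 = 1, so apply the 1/(2N) correction: H → 1 − 1/(2·128) = 0.99609.
z(H) = z(0.99609) = 2.660
z(FA) = z(0.18750) = -0.887
d' = 2.660 − (-0.887) = 3.547

d-prime = 3.55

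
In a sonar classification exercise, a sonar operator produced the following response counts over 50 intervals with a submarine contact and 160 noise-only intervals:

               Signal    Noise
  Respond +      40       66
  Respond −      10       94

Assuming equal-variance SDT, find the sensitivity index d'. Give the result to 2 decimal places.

H = 40/50 = 0.8000
FA = 66/160 = 0.4125
Φ⁻¹(0.8000) = 0.8416, Φ⁻¹(0.4125) = -0.2211
d' = z(H) − z(FA) = 0.8416 − (-0.2211) = 1.0627

d' = 1.06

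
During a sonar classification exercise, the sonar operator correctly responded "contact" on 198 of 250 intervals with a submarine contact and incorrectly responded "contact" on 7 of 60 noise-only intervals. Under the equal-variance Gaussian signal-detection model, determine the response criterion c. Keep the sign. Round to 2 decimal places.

c = 0.19

H = 198/250 = 0.7920
FA = 7/60 = 0.1167
Φ⁻¹(H) = Φ⁻¹(0.7920) = 0.813
Φ⁻¹(FA) = Φ⁻¹(0.1167) = -1.192
c = −½·[z(H) + z(FA)] = −0.5 × (0.813 + (-1.192)) = 0.1895
c > 0: the sonar operator has a conservative response bias.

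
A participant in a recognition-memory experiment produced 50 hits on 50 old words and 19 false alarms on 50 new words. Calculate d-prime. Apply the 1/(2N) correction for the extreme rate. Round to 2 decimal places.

The hit rate is 50/50 = 1, so apply the 1/(2N) correction: H → 1 − 1/(2·50) = 0.99000.
z(H) = z(0.99000) = 2.326
z(FA) = z(0.38000) = -0.305
d' = 2.326 − (-0.305) = 2.631

d-prime = 2.63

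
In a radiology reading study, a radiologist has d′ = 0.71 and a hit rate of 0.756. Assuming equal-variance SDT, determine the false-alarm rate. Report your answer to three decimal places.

false-alarm rate = 0.493

z(hit rate) = z(0.756) = 0.6935
z(FA) = z(H) − d' = 0.6935 − 0.71 = -0.0165
false-alarm rate = Φ(-0.0165) = 0.4934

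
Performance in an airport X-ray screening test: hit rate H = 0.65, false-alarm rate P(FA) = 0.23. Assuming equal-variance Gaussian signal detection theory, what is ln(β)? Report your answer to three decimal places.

z(0.65) = 0.3853, z(0.23) = -0.7388
ln β = −½·[z(H)² − z(FA)²] = −0.5 × (0.1485 − 0.5458) = 0.19865

ln β = 0.199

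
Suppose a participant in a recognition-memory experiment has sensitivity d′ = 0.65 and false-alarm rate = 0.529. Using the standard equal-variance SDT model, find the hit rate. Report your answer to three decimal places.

z(false-alarm rate) = z(0.529) = 0.0728
z(H) = z(FA) + d' = 0.0728 + 0.65 = 0.7228
hit rate = Φ(0.7228) = 0.7651

hit rate = 0.765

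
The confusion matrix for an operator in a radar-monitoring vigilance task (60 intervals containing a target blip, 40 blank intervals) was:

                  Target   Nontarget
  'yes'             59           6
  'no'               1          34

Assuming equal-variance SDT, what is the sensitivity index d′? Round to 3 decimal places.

H = 59/60 = 0.9833
FA = 6/40 = 0.1500
Φ⁻¹(0.9833) = 2.1272, Φ⁻¹(0.1500) = -1.0364
d' = z(H) − z(FA) = 2.1272 − (-1.0364) = 3.1636

d′ = 3.164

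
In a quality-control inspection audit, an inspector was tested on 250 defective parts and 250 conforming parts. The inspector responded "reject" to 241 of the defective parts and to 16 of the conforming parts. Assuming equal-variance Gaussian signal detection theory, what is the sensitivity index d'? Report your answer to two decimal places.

d' = 3.32

H = 241/250 = 0.9640
FA = 16/250 = 0.0640
z(0.9640) = 1.799, z(0.0640) = -1.522
d' = z(H) − z(FA) = 1.799 − (-1.522) = 3.321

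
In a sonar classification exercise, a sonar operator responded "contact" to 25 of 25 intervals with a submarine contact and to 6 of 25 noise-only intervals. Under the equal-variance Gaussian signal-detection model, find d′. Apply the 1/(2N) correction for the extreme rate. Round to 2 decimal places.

d′ = 2.76

The hit rate is 25/25 = 1, so apply the 1/(2N) correction: H → 1 − 1/(2·25) = 0.98000.
z(H) = z(0.98000) = 2.054
z(FA) = z(0.24000) = -0.706
d' = 2.054 − (-0.706) = 2.760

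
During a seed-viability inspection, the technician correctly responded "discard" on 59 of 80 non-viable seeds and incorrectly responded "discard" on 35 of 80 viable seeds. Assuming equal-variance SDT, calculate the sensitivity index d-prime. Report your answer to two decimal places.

H = 59/80 = 0.7375
FA = 35/80 = 0.4375
z(H) = 0.636
z(FA) = -0.157
d' = z(H) − z(FA) = 0.636 − (-0.157) = 0.793

d-prime = 0.79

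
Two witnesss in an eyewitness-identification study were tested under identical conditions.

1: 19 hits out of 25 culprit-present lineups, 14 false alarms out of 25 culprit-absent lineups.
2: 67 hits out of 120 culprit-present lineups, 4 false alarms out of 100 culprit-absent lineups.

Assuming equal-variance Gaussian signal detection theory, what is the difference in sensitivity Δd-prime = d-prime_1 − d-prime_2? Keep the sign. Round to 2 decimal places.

1: z(0.7600) = 0.706, z(0.5600) = 0.151, d' = 0.555
2: z(0.5583) = 0.147, z(0.0400) = -1.751, d' = 1.898
Δd' = d'_1 − d'_2 = 0.555 − 1.898 = -1.343
2 has the higher sensitivity.

Δd-prime = -1.34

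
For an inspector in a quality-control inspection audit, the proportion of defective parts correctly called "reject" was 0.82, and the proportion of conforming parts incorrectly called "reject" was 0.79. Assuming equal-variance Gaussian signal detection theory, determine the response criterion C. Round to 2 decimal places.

C = -0.86

z(H) = 0.915
z(FA) = 0.806
c = −½·[z(H) + z(FA)] = −0.5 × (0.915 + 0.806) = -0.8605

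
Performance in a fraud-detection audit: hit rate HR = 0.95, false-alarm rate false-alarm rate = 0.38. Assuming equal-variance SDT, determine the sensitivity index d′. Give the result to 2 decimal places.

z(0.95) = 1.6449, z(0.38) = -0.3055
d' = z(H) − z(FA) = 1.6449 − (-0.3055) = 1.9504

d′ = 1.95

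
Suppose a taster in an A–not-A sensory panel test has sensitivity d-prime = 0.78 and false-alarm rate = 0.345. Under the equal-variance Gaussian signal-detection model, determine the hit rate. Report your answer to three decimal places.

hit rate = 0.648

z(false-alarm rate) = z(0.345) = -0.3989
z(H) = z(FA) + d' = -0.3989 + 0.78 = 0.3811
hit rate = Φ(0.3811) = 0.6484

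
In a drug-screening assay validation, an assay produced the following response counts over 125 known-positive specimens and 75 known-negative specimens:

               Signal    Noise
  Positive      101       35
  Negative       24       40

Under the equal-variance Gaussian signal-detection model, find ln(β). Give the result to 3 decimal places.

H = 101/125 = 0.8080
FA = 35/75 = 0.4667
Φ⁻¹(H) = Φ⁻¹(0.8080) = 0.8705
Φ⁻¹(FA) = Φ⁻¹(0.4667) = -0.0836
ln β = −½·[z(H)² − z(FA)²] = −0.5 × (0.7578 − 0.0070) = -0.3754

ln β = -0.375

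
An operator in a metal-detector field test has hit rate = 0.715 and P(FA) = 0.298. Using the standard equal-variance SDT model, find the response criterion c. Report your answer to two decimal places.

c = -0.02

z(0.715) = 0.5681, z(0.298) = -0.5302
c = −½·[z(H) + z(FA)] = −0.5 × (0.5681 + (-0.5302)) = -0.01895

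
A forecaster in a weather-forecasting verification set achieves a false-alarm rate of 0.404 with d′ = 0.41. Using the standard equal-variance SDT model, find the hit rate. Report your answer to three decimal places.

z(false-alarm rate) = z(0.404) = -0.2430
z(H) = z(FA) + d' = -0.2430 + 0.41 = 0.1670
hit rate = Φ(0.1670) = 0.5663

hit rate = 0.566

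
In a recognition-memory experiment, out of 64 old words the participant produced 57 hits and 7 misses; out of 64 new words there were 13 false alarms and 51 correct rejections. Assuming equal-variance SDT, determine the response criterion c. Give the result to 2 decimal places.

c = -0.20

H = 57/64 = 0.8906
FA = 13/64 = 0.2031
Φ⁻¹(H) = Φ⁻¹(0.8906) = 1.230
Φ⁻¹(FA) = Φ⁻¹(0.2031) = -0.831
c = −½·[z(H) + z(FA)] = −0.5 × (1.230 + (-0.831)) = -0.1995
c < 0: the participant has a liberal response bias.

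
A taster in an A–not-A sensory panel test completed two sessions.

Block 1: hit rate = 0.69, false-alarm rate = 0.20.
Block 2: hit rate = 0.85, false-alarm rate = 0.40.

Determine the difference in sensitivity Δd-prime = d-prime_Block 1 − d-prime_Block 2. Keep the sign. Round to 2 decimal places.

Block 1: z(0.69) = 0.496, z(0.20) = -0.842, d' = 1.338
Block 2: z(0.85) = 1.036, z(0.40) = -0.253, d' = 1.289
Δd' = d'_Block 1 − d'_Block 2 = 1.338 − 1.289 = 0.049
Block 1 has the higher sensitivity.

Δd-prime = 0.05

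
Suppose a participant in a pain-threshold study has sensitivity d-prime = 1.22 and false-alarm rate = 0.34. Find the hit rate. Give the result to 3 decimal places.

hit rate = 0.790

z(false-alarm rate) = z(0.34) = -0.4125
z(H) = z(FA) + d' = -0.4125 + 1.22 = 0.8075
hit rate = Φ(0.8075) = 0.7903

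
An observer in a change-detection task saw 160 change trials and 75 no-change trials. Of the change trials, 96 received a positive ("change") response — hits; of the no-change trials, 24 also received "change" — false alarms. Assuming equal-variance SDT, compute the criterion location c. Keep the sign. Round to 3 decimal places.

H = 96/160 = 0.6000
FA = 24/75 = 0.3200
z(0.6000) = 0.2533, z(0.3200) = -0.4677
c = −½·[z(H) + z(FA)] = −0.5 × (0.2533 + (-0.4677)) = 0.1072

c = 0.107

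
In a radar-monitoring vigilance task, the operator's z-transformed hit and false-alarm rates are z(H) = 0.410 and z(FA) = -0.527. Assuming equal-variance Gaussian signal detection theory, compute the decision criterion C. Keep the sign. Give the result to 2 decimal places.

C = 0.06

c = −½·[z(H) + z(FA)] = −½·(0.410 + (-0.527)) = 0.0585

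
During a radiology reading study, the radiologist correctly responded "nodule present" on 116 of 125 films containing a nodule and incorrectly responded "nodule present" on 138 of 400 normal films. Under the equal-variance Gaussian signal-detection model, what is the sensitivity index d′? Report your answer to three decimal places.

H = 116/125 = 0.9280
FA = 138/400 = 0.3450
z(H) = z(0.9280) = 1.4611
z(FA) = z(0.3450) = -0.3989
d' = z(H) − z(FA) = 1.4611 − (-0.3989) = 1.8600

d′ = 1.860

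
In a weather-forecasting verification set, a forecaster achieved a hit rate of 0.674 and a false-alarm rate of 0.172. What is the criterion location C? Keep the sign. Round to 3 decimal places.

z(H) = 0.4510
z(FA) = -0.9463
c = −½·[z(H) + z(FA)] = −0.5 × (0.4510 + (-0.9463)) = 0.24765

C = 0.248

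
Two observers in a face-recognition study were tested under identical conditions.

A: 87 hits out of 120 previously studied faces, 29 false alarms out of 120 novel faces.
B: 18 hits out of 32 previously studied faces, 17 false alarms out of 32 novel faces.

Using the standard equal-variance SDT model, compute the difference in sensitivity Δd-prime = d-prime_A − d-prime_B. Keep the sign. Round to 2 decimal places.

Δd-prime = 1.22

A: z(0.7250) = 0.598, z(0.2417) = -0.701, d' = 1.299
B: z(0.5625) = 0.157, z(0.5312) = 0.078, d' = 0.079
Δd' = d'_A − d'_B = 1.299 − 0.079 = 1.220
A has the higher sensitivity.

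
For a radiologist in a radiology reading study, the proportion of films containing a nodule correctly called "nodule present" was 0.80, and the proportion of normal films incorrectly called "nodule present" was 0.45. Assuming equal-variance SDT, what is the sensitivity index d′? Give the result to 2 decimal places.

z(H) = z(0.80) = 0.8416
z(FA) = z(0.45) = -0.1257
d' = z(H) − z(FA) = 0.8416 − (-0.1257) = 0.9673

d′ = 0.97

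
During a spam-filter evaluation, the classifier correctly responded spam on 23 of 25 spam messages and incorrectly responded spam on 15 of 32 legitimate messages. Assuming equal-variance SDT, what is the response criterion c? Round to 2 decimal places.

c = -0.66

H = 23/25 = 0.9200
FA = 15/32 = 0.4688
z(H) = z(0.9200) = 1.4051
z(FA) = z(0.4688) = -0.0783
c = −½·[z(H) + z(FA)] = −0.5 × (1.4051 + (-0.0783)) = -0.6634
c < 0: the classifier has a liberal response bias.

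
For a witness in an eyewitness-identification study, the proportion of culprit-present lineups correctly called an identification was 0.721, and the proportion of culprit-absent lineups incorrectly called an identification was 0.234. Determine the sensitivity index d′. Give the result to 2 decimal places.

z(H) = 0.5858
z(FA) = -0.7257
d' = z(H) − z(FA) = 0.5858 − (-0.7257) = 1.3115

d′ = 1.31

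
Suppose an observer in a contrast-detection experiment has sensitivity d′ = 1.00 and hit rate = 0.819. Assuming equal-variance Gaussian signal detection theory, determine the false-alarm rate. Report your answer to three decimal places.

z(hit rate) = z(0.819) = 0.9116
z(FA) = z(H) − d' = 0.9116 − 1.00 = -0.0884
false-alarm rate = Φ(-0.0884) = 0.4648

false-alarm rate = 0.465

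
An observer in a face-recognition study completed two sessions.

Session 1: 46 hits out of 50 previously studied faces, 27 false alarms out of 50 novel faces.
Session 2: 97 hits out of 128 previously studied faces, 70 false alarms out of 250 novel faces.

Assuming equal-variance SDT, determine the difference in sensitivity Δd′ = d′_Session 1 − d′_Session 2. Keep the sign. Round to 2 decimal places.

Session 1: z(0.9200) = 1.405, z(0.5400) = 0.100, d' = 1.305
Session 2: z(0.7578) = 0.699, z(0.2800) = -0.583, d' = 1.282
Δd' = d'_Session 1 − d'_Session 2 = 1.305 − 1.282 = 0.023
Session 1 has the higher sensitivity.

Δd′ = 0.02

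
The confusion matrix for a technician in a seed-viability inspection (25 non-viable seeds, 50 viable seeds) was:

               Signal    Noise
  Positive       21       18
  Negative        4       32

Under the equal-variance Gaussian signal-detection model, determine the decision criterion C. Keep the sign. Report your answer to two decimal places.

C = -0.32

H = 21/25 = 0.8400
FA = 18/50 = 0.3600
Φ⁻¹(H) = Φ⁻¹(0.8400) = 0.994
Φ⁻¹(FA) = Φ⁻¹(0.3600) = -0.358
c = −½·[z(H) + z(FA)] = −0.5 × (0.994 + (-0.358)) = -0.318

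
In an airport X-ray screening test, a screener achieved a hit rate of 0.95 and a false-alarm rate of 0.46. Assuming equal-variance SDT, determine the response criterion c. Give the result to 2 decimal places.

c = -0.77

z(H) = z(0.95) = 1.645
z(FA) = z(0.46) = -0.100
c = −½·[z(H) + z(FA)] = −0.5 × (1.645 + (-0.100)) = -0.7725
c < 0: the screener has a liberal response bias.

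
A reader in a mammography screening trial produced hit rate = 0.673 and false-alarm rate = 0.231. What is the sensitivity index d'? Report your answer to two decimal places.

z(0.673) = 0.4482, z(0.231) = -0.7356
d' = z(H) − z(FA) = 0.4482 − (-0.7356) = 1.1838

d' = 1.18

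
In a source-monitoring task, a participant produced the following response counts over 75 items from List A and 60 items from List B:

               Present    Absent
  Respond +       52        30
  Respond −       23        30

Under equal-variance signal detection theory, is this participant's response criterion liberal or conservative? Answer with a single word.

liberal

z(H) = 0.505, z(FA) = 0.000
c = −½·(z(H) + z(FA)) = -0.2525
c < 0 → liberal criterion (biased toward responding “yes”).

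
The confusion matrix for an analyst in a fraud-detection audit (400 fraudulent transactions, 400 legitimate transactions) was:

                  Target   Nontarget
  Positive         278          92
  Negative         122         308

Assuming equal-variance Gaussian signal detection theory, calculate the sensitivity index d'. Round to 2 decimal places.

d' = 1.25

H = 278/400 = 0.6950
FA = 92/400 = 0.2300
Φ⁻¹(H) = Φ⁻¹(0.6950) = 0.510
Φ⁻¹(FA) = Φ⁻¹(0.2300) = -0.739
d' = z(H) − z(FA) = 0.510 − (-0.739) = 1.249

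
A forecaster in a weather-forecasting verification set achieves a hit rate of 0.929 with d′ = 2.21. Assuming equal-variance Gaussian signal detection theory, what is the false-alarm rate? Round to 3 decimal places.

z(hit rate) = z(0.929) = 1.4684
z(FA) = z(H) − d' = 1.4684 − 2.21 = -0.7416
false-alarm rate = Φ(-0.7416) = 0.2292

false-alarm rate = 0.229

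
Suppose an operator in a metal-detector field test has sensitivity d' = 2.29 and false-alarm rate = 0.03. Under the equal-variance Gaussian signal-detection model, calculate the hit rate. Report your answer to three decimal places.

z(false-alarm rate) = z(0.03) = -1.8808
z(H) = z(FA) + d' = -1.8808 + 2.29 = 0.4092
hit rate = Φ(0.4092) = 0.6588

hit rate = 0.659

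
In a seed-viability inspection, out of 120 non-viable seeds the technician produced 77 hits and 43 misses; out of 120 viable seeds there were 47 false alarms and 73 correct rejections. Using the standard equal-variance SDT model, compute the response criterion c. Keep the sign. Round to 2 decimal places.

H = 77/120 = 0.6417
FA = 47/120 = 0.3917
Φ⁻¹(0.6417) = 0.363, Φ⁻¹(0.3917) = -0.275
c = −½·[z(H) + z(FA)] = −0.5 × (0.363 + (-0.275)) = -0.044

c = -0.04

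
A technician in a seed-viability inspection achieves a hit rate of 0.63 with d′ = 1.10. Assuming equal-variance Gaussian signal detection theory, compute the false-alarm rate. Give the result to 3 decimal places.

z(hit rate) = z(0.63) = 0.3319
z(FA) = z(H) − d' = 0.3319 − 1.10 = -0.7681
false-alarm rate = Φ(-0.7681) = 0.2212

false-alarm rate = 0.221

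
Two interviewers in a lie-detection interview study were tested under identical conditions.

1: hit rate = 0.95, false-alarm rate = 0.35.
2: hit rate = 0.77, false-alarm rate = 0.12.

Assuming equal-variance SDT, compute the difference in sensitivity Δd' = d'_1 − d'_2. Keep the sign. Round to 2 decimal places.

Δd' = 0.12

1: z(0.95) = 1.645, z(0.35) = -0.385, d' = 2.030
2: z(0.77) = 0.739, z(0.12) = -1.175, d' = 1.914
Δd' = d'_1 − d'_2 = 2.030 − 1.914 = 0.116
1 has the higher sensitivity.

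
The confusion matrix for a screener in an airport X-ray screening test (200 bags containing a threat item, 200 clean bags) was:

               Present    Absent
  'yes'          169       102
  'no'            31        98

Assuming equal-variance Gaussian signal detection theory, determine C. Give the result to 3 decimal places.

C = -0.520

H = 169/200 = 0.8450
FA = 102/200 = 0.5100
z(H) = z(0.8450) = 1.0152
z(FA) = z(0.5100) = 0.0251
c = −½·[z(H) + z(FA)] = −0.5 × (1.0152 + 0.0251) = -0.52015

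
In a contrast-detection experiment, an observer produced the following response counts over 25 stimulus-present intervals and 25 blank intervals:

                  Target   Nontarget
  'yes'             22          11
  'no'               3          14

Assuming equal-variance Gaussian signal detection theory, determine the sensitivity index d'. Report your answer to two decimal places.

d' = 1.33

H = 22/25 = 0.8800
FA = 11/25 = 0.4400
Φ⁻¹(H) = Φ⁻¹(0.8800) = 1.175
Φ⁻¹(FA) = Φ⁻¹(0.4400) = -0.151
d' = z(H) − z(FA) = 1.175 − (-0.151) = 1.326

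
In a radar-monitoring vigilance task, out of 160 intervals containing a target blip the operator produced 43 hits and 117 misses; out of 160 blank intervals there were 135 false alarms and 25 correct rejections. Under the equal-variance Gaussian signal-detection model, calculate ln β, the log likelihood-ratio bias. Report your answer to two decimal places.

H = 43/160 = 0.2687
FA = 135/160 = 0.8438
Φ⁻¹(H) = -0.617
Φ⁻¹(FA) = 1.010
ln β = −½·[z(H)² − z(FA)²] = −0.5 × (0.381 − 1.020) = 0.3195

ln β = 0.32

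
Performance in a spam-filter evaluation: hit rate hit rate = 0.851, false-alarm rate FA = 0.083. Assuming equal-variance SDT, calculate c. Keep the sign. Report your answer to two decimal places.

c = 0.17

z(H) = z(0.851) = 1.0407
z(FA) = z(0.083) = -1.3852
c = −½·[z(H) + z(FA)] = −0.5 × (1.0407 + (-1.3852)) = 0.17225
c > 0: the classifier has a conservative response bias.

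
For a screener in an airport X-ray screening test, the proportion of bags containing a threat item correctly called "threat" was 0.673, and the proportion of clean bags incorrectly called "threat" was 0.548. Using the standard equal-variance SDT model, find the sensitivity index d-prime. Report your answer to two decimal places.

d-prime = 0.33

Φ⁻¹(H) = Φ⁻¹(0.673) = 0.448
Φ⁻¹(FA) = Φ⁻¹(0.548) = 0.121
d' = z(H) − z(FA) = 0.448 − 0.121 = 0.327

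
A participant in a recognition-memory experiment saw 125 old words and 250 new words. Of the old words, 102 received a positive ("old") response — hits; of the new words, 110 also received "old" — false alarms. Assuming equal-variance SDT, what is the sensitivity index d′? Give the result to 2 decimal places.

H = 102/125 = 0.8160
FA = 110/250 = 0.4400
z(H) = z(0.8160) = 0.900
z(FA) = z(0.4400) = -0.151
d' = z(H) − z(FA) = 0.900 − (-0.151) = 1.051

d′ = 1.05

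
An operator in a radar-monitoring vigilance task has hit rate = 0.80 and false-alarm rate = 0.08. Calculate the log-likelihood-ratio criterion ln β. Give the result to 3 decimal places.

ln β = 0.633

z(0.80) = 0.8416, z(0.08) = -1.4051
ln β = −½·[z(H)² − z(FA)²] = −0.5 × (0.7083 − 1.9743) = 0.6330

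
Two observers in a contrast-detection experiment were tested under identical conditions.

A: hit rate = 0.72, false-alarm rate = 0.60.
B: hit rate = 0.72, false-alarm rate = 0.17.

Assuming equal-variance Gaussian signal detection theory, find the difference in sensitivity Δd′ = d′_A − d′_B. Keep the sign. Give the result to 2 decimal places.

Δd′ = -1.21

A: z(0.72) = 0.583, z(0.60) = 0.253, d' = 0.330
B: z(0.72) = 0.583, z(0.17) = -0.954, d' = 1.537
Δd' = d'_A − d'_B = 0.330 − 1.537 = -1.207
B has the higher sensitivity.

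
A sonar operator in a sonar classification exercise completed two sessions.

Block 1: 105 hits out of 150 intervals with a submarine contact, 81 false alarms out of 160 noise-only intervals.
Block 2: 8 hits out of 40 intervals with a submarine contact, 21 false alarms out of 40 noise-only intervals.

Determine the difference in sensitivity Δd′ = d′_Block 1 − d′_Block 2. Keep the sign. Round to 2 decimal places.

Δd′ = 1.41

Block 1: z(0.7000) = 0.524, z(0.5062) = 0.016, d' = 0.508
Block 2: z(0.2000) = -0.842, z(0.5250) = 0.063, d' = -0.905
Δd' = d'_Block 1 − d'_Block 2 = 0.508 − (-0.905) = 1.413
Block 1 has the higher sensitivity.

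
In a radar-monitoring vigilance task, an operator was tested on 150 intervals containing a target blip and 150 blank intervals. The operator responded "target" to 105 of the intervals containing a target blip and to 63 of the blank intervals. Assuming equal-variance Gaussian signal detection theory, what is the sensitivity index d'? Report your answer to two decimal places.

d' = 0.73

H = 105/150 = 0.7000
FA = 63/150 = 0.4200
z(H) = 0.524
z(FA) = -0.202
d' = z(H) − z(FA) = 0.524 − (-0.202) = 0.726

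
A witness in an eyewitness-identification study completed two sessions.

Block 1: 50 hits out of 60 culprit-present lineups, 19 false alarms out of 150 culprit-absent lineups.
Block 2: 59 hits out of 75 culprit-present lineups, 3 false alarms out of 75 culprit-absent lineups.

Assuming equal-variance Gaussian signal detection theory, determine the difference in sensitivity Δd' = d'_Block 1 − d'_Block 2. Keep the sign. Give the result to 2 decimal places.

Block 1: z(0.8333) = 0.967, z(0.1267) = -1.142, d' = 2.109
Block 2: z(0.7867) = 0.795, z(0.0400) = -1.751, d' = 2.546
Δd' = d'_Block 1 − d'_Block 2 = 2.109 − 2.546 = -0.437
Block 2 has the higher sensitivity.

Δd' = -0.44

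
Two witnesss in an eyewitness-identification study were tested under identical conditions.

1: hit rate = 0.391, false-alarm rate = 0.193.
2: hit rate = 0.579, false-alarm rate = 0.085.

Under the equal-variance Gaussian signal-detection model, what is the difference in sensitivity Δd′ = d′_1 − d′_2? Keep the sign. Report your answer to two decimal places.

Δd′ = -0.98

1: z(0.391) = -0.277, z(0.193) = -0.867, d' = 0.590
2: z(0.579) = 0.199, z(0.085) = -1.372, d' = 1.571
Δd' = d'_1 − d'_2 = 0.590 − 1.571 = -0.981
2 has the higher sensitivity.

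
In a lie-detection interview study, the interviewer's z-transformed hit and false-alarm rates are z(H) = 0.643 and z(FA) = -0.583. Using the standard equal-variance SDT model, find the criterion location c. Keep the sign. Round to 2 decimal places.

c = -0.03

c = −½·[z(H) + z(FA)] = −½·(0.643 + (-0.583)) = -0.030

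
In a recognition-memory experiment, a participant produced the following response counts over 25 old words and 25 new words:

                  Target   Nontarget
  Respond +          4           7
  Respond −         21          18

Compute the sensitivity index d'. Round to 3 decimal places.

H = 4/25 = 0.1600
FA = 7/25 = 0.2800
z(H) = -0.9945
z(FA) = -0.5828
d' = z(H) − z(FA) = -0.9945 − (-0.5828) = -0.4117

d' = -0.412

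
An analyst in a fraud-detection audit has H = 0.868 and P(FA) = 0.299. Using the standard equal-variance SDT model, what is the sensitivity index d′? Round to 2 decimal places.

z(H) = z(0.868) = 1.117
z(FA) = z(0.299) = -0.527
d' = z(H) − z(FA) = 1.117 − (-0.527) = 1.644

d′ = 1.64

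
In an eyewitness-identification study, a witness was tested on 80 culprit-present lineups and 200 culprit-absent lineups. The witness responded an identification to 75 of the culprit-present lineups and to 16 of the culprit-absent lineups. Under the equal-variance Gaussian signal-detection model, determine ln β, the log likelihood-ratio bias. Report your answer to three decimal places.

ln β = -0.190

H = 75/80 = 0.9375
FA = 16/200 = 0.0800
z(0.9375) = 1.5341, z(0.0800) = -1.4051
ln β = −½·[z(H)² − z(FA)²] = −0.5 × (2.3535 − 1.9743) = -0.1896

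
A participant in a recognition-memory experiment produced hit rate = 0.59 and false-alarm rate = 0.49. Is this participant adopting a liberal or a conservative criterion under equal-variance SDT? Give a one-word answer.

liberal

z(H) = 0.228, z(FA) = -0.025
c = −½·(z(H) + z(FA)) = -0.1015
c < 0 → liberal criterion (biased toward responding “yes”).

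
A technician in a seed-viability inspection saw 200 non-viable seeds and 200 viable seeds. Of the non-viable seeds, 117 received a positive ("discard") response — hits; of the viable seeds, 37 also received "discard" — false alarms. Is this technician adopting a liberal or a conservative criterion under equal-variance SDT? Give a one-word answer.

conservative

z(H) = 0.215, z(FA) = -0.896
c = −½·(z(H) + z(FA)) = 0.3405
c > 0 → conservative criterion (biased toward responding “no”).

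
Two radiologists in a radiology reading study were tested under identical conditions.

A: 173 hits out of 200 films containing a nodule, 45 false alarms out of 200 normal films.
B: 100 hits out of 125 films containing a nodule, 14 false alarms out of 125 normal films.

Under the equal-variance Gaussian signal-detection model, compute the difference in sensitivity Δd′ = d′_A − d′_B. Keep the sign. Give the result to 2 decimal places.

A: z(0.8650) = 1.103, z(0.2250) = -0.755, d' = 1.858
B: z(0.8000) = 0.842, z(0.1120) = -1.216, d' = 2.058
Δd' = d'_A − d'_B = 1.858 − 2.058 = -0.200
B has the higher sensitivity.

Δd′ = -0.20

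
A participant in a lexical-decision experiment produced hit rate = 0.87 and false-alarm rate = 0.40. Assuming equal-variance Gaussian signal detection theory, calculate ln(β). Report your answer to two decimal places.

ln β = -0.60

Φ⁻¹(0.87) = 1.126, Φ⁻¹(0.40) = -0.253
ln β = −½·[z(H)² − z(FA)²] = −0.5 × (1.268 − 0.064) = -0.602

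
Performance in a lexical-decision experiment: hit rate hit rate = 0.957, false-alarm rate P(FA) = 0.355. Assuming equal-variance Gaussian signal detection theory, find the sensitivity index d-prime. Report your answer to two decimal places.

z(H) = 1.717
z(FA) = -0.372
d' = z(H) − z(FA) = 1.717 − (-0.372) = 2.089

d-prime = 2.09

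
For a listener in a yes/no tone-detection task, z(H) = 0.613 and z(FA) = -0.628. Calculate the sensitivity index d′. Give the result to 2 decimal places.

d' = z(H) − z(FA) = 0.613 − (-0.628) = 1.241

d′ = 1.24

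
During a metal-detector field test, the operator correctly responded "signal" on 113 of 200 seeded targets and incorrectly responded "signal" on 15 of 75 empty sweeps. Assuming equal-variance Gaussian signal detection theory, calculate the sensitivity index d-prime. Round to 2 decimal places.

d-prime = 1.01

H = 113/200 = 0.5650
FA = 15/75 = 0.2000
z(0.5650) = 0.1637, z(0.2000) = -0.8416
d' = z(H) − z(FA) = 0.1637 − (-0.8416) = 1.0053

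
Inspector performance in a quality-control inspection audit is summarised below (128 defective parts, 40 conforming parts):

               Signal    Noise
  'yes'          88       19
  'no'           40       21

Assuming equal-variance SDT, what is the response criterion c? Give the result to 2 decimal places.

c = -0.21

H = 88/128 = 0.6875
FA = 19/40 = 0.4750
z(0.6875) = 0.4888, z(0.4750) = -0.0627
c = −½·[z(H) + z(FA)] = −0.5 × (0.4888 + (-0.0627)) = -0.21305
c < 0: the inspector has a liberal response bias.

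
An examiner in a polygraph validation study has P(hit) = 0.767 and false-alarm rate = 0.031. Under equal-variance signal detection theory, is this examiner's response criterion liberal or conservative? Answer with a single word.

z(H) = 0.729, z(FA) = -1.866
c = −½·(z(H) + z(FA)) = 0.5685
c > 0 → conservative criterion (biased toward responding “no”).

conservative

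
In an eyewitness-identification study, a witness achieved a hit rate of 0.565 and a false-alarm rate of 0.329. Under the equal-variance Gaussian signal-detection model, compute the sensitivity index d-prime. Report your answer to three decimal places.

z(H) = 0.1637
z(FA) = -0.4427
d' = z(H) − z(FA) = 0.1637 − (-0.4427) = 0.6064

d-prime = 0.606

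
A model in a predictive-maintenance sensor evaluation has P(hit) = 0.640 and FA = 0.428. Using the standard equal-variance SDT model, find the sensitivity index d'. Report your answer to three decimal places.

d' = 0.540

Φ⁻¹(H) = Φ⁻¹(0.640) = 0.3585
Φ⁻¹(FA) = Φ⁻¹(0.428) = -0.1815
d' = z(H) − z(FA) = 0.3585 − (-0.1815) = 0.5400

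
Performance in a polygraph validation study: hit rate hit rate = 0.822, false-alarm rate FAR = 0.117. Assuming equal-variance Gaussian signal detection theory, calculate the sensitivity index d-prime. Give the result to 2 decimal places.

z(0.822) = 0.923, z(0.117) = -1.190
d' = z(H) − z(FA) = 0.923 − (-1.190) = 2.113

d-prime = 2.11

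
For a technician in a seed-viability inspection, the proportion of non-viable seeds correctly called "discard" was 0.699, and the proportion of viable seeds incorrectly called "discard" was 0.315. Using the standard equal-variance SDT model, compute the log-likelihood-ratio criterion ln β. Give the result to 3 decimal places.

ln β = -0.020

Φ⁻¹(0.699) = 0.5215, Φ⁻¹(0.315) = -0.4817
ln β = −½·[z(H)² − z(FA)²] = −0.5 × (0.2720 − 0.2320) = -0.0200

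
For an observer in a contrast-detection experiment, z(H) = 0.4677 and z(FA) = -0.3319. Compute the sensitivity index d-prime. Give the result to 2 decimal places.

d' = z(H) − z(FA) = 0.4677 − (-0.3319) = 0.7996

d-prime = 0.80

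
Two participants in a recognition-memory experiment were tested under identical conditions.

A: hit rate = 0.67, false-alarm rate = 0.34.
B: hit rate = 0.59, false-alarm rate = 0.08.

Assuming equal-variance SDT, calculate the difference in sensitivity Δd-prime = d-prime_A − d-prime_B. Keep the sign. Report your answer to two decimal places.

A: z(0.67) = 0.440, z(0.34) = -0.412, d' = 0.852
B: z(0.59) = 0.228, z(0.08) = -1.405, d' = 1.633
Δd' = d'_A − d'_B = 0.852 − 1.633 = -0.781
B has the higher sensitivity.

Δd-prime = -0.78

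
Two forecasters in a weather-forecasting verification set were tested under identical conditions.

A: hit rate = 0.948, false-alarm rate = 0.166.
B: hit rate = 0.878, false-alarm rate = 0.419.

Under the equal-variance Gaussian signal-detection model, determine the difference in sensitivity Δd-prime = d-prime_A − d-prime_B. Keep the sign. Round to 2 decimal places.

Δd-prime = 1.23

A: z(0.948) = 1.626, z(0.166) = -0.970, d' = 2.596
B: z(0.878) = 1.165, z(0.419) = -0.204, d' = 1.369
Δd' = d'_A − d'_B = 2.596 − 1.369 = 1.227
A has the higher sensitivity.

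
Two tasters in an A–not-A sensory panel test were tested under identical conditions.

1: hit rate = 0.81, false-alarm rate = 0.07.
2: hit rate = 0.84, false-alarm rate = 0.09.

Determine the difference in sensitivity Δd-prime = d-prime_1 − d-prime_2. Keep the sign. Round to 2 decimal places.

Δd-prime = 0.02

1: z(0.81) = 0.878, z(0.07) = -1.476, d' = 2.354
2: z(0.84) = 0.994, z(0.09) = -1.341, d' = 2.335
Δd' = d'_1 − d'_2 = 2.354 − 2.335 = 0.019
1 has the higher sensitivity.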